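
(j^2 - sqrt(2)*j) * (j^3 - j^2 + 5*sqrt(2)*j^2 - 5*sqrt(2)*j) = j^5 - j^4 + 4*sqrt(2)*j^4 - 10*j^3 - 4*sqrt(2)*j^3 + 10*j^2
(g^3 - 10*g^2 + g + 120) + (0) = g^3 - 10*g^2 + g + 120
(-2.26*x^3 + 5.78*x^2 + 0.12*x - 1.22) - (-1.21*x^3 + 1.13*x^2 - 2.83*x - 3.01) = -1.05*x^3 + 4.65*x^2 + 2.95*x + 1.79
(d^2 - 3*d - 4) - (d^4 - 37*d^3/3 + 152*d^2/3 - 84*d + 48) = -d^4 + 37*d^3/3 - 149*d^2/3 + 81*d - 52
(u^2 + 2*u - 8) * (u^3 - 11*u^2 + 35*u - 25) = u^5 - 9*u^4 + 5*u^3 + 133*u^2 - 330*u + 200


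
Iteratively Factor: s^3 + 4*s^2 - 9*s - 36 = (s - 3)*(s^2 + 7*s + 12) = (s - 3)*(s + 4)*(s + 3)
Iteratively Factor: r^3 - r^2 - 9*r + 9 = (r - 1)*(r^2 - 9) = (r - 3)*(r - 1)*(r + 3)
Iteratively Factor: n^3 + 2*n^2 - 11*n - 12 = (n - 3)*(n^2 + 5*n + 4) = (n - 3)*(n + 4)*(n + 1)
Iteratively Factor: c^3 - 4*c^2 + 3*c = (c - 1)*(c^2 - 3*c) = (c - 3)*(c - 1)*(c)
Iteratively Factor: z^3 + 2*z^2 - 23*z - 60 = (z - 5)*(z^2 + 7*z + 12) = (z - 5)*(z + 4)*(z + 3)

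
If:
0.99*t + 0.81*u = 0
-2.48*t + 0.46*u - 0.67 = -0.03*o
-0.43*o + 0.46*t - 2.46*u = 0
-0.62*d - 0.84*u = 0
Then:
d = -0.40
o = -1.93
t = -0.24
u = 0.29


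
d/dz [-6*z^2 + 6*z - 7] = 6 - 12*z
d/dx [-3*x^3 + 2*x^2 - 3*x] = -9*x^2 + 4*x - 3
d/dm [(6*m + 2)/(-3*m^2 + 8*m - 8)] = 2*(9*m^2 + 6*m - 32)/(9*m^4 - 48*m^3 + 112*m^2 - 128*m + 64)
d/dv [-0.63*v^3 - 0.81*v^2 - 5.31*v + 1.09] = -1.89*v^2 - 1.62*v - 5.31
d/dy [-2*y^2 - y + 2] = -4*y - 1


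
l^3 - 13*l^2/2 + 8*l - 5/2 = (l - 5)*(l - 1)*(l - 1/2)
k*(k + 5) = k^2 + 5*k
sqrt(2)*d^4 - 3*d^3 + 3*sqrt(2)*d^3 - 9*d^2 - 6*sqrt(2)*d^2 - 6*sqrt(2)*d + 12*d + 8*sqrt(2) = (d - 1)*(d + 4)*(d - 2*sqrt(2))*(sqrt(2)*d + 1)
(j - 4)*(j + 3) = j^2 - j - 12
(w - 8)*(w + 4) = w^2 - 4*w - 32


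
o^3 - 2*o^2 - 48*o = o*(o - 8)*(o + 6)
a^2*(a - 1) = a^3 - a^2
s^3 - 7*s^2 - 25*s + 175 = (s - 7)*(s - 5)*(s + 5)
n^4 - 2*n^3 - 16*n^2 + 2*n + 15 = (n - 5)*(n - 1)*(n + 1)*(n + 3)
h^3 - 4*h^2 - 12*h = h*(h - 6)*(h + 2)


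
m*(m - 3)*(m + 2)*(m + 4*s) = m^4 + 4*m^3*s - m^3 - 4*m^2*s - 6*m^2 - 24*m*s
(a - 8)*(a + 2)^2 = a^3 - 4*a^2 - 28*a - 32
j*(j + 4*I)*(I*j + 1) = I*j^3 - 3*j^2 + 4*I*j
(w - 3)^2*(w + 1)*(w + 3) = w^4 - 2*w^3 - 12*w^2 + 18*w + 27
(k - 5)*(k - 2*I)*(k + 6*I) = k^3 - 5*k^2 + 4*I*k^2 + 12*k - 20*I*k - 60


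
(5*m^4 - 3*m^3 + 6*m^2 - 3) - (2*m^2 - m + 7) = 5*m^4 - 3*m^3 + 4*m^2 + m - 10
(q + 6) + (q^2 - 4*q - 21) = q^2 - 3*q - 15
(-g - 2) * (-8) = 8*g + 16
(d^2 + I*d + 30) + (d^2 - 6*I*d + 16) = 2*d^2 - 5*I*d + 46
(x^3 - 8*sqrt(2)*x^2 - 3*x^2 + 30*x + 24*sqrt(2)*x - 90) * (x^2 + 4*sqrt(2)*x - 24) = x^5 - 4*sqrt(2)*x^4 - 3*x^4 - 58*x^3 + 12*sqrt(2)*x^3 + 174*x^2 + 312*sqrt(2)*x^2 - 936*sqrt(2)*x - 720*x + 2160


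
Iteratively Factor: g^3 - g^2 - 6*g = (g)*(g^2 - g - 6) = g*(g + 2)*(g - 3)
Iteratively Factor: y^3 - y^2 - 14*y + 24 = (y - 3)*(y^2 + 2*y - 8) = (y - 3)*(y - 2)*(y + 4)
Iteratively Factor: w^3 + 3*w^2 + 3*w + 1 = (w + 1)*(w^2 + 2*w + 1) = (w + 1)^2*(w + 1)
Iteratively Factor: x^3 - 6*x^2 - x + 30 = (x + 2)*(x^2 - 8*x + 15) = (x - 5)*(x + 2)*(x - 3)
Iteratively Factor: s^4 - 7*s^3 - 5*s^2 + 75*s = (s - 5)*(s^3 - 2*s^2 - 15*s) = (s - 5)^2*(s^2 + 3*s) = s*(s - 5)^2*(s + 3)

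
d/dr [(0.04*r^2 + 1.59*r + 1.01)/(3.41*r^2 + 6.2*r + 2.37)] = (-5.1739*r^2 - 6.6986*r - 2.4937)/(11.6281*r^4 + 42.284*r^3 + 54.6034*r^2 + 29.388*r + 5.6169)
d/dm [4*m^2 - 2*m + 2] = 8*m - 2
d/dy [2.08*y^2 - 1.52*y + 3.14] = 4.16*y - 1.52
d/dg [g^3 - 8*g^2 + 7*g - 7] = 3*g^2 - 16*g + 7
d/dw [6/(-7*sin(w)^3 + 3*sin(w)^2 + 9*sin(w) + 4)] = 18*(7*sin(w)^2 - 2*sin(w) - 3)*cos(w)/(-7*sin(w)^3 + 3*sin(w)^2 + 9*sin(w) + 4)^2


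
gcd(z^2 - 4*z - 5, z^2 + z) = z + 1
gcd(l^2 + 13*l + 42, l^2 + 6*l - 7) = l + 7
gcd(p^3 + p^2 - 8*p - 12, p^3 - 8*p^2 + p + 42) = p^2 - p - 6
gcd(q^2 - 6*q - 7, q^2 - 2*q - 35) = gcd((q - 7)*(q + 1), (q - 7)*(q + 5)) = q - 7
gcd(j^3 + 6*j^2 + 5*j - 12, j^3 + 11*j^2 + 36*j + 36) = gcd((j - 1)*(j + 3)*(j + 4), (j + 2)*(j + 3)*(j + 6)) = j + 3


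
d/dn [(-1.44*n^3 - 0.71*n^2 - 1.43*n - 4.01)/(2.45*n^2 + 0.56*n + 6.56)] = (-3.528*n^4 - 1.6128*n^3 - 25.2333*n^2 + 10.3338*n - 7.1352)/(6.0025*n^4 + 2.744*n^3 + 32.4576*n^2 + 7.3472*n + 43.0336)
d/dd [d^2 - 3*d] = 2*d - 3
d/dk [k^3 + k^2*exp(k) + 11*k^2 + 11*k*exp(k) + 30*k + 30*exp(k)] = k^2*exp(k) + 3*k^2 + 13*k*exp(k) + 22*k + 41*exp(k) + 30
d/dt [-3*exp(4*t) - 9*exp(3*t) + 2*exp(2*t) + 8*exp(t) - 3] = (-12*exp(3*t) - 27*exp(2*t) + 4*exp(t) + 8)*exp(t)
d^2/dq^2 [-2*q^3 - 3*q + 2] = -12*q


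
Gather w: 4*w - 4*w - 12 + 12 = 0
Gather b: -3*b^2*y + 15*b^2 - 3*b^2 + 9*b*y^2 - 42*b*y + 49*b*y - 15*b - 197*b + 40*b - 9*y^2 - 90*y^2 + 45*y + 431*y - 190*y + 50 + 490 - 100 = b^2*(12 - 3*y) + b*(9*y^2 + 7*y - 172) - 99*y^2 + 286*y + 440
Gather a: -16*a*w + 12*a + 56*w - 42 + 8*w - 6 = a*(12 - 16*w) + 64*w - 48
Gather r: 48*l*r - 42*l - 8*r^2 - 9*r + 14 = -42*l - 8*r^2 + r*(48*l - 9) + 14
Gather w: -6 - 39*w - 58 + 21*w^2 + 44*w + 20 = 21*w^2 + 5*w - 44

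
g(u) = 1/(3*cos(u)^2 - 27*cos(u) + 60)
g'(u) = (6*sin(u)*cos(u) - 27*sin(u))/(3*cos(u)^2 - 27*cos(u) + 60)^2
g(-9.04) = 0.01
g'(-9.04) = 0.00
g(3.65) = 0.01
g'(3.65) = 0.00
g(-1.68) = 0.02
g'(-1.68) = 0.01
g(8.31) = 0.01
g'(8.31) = -0.01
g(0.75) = 0.02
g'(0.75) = -0.01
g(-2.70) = 0.01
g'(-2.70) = 0.00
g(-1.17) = 0.02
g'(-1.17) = 0.01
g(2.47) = 0.01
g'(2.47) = -0.00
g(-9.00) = 0.01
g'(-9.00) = 0.00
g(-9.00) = 0.01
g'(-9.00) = 0.00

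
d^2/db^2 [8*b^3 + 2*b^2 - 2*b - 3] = 48*b + 4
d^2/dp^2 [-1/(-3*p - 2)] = 18/(3*p + 2)^3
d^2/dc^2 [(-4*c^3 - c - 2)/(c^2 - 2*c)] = 2*(-17*c^3 - 6*c^2 + 12*c - 8)/(c^3*(c^3 - 6*c^2 + 12*c - 8))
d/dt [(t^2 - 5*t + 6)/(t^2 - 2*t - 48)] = 3*(t^2 - 36*t + 84)/(t^4 - 4*t^3 - 92*t^2 + 192*t + 2304)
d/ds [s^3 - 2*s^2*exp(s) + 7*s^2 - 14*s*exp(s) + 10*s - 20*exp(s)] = -2*s^2*exp(s) + 3*s^2 - 18*s*exp(s) + 14*s - 34*exp(s) + 10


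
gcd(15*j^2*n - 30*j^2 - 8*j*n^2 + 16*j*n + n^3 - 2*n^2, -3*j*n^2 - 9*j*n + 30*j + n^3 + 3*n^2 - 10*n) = 3*j*n - 6*j - n^2 + 2*n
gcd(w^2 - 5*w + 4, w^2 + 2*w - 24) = w - 4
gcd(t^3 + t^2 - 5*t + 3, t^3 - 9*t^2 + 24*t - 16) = t - 1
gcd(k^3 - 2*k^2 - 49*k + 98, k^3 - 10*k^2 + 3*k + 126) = k - 7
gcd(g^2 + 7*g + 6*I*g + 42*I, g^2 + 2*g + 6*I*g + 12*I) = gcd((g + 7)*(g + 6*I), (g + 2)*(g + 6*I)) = g + 6*I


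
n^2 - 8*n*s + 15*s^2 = (n - 5*s)*(n - 3*s)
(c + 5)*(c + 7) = c^2 + 12*c + 35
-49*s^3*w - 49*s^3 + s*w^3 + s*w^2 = (-7*s + w)*(7*s + w)*(s*w + s)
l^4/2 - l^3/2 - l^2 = l^2*(l/2 + 1/2)*(l - 2)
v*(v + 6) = v^2 + 6*v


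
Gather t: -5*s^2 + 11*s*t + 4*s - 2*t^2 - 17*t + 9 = -5*s^2 + 4*s - 2*t^2 + t*(11*s - 17) + 9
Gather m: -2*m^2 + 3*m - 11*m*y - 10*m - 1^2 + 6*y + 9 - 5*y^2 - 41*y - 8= -2*m^2 + m*(-11*y - 7) - 5*y^2 - 35*y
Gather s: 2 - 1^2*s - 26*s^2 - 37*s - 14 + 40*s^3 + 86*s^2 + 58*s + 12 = 40*s^3 + 60*s^2 + 20*s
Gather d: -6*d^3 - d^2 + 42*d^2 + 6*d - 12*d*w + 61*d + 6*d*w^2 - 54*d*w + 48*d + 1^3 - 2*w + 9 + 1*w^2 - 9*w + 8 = -6*d^3 + 41*d^2 + d*(6*w^2 - 66*w + 115) + w^2 - 11*w + 18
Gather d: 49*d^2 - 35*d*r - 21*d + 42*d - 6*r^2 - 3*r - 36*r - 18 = 49*d^2 + d*(21 - 35*r) - 6*r^2 - 39*r - 18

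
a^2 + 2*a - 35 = (a - 5)*(a + 7)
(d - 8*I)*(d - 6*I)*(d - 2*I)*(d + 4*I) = d^4 - 12*I*d^3 - 12*d^2 - 208*I*d - 384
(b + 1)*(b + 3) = b^2 + 4*b + 3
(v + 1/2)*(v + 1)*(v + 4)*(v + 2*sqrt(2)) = v^4 + 2*sqrt(2)*v^3 + 11*v^3/2 + 13*v^2/2 + 11*sqrt(2)*v^2 + 2*v + 13*sqrt(2)*v + 4*sqrt(2)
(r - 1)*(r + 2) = r^2 + r - 2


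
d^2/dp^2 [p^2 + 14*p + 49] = 2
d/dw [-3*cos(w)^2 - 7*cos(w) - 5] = (6*cos(w) + 7)*sin(w)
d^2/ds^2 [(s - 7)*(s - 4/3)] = 2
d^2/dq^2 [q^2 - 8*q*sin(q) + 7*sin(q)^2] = 8*q*sin(q) - 28*sin(q)^2 - 16*cos(q) + 16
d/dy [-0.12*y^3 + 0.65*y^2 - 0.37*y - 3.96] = -0.36*y^2 + 1.3*y - 0.37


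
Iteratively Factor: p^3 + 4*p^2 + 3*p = (p + 3)*(p^2 + p) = p*(p + 3)*(p + 1)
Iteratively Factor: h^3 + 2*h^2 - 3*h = (h)*(h^2 + 2*h - 3) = h*(h + 3)*(h - 1)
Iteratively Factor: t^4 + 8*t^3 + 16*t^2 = (t)*(t^3 + 8*t^2 + 16*t) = t*(t + 4)*(t^2 + 4*t) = t^2*(t + 4)*(t + 4)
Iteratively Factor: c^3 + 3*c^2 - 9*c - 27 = (c + 3)*(c^2 - 9) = (c + 3)^2*(c - 3)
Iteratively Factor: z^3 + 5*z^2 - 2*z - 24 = (z + 3)*(z^2 + 2*z - 8) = (z - 2)*(z + 3)*(z + 4)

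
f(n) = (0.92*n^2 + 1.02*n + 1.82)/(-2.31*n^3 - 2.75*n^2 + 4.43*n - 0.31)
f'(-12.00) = 0.00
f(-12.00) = 0.03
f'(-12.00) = 0.00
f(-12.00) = 0.03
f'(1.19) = 5.34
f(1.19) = -1.53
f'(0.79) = 128.65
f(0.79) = 9.57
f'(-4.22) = 0.06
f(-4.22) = 0.13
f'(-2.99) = 0.33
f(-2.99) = 0.30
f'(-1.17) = 0.12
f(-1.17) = -0.34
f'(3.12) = 0.08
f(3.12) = -0.17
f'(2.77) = 0.12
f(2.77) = -0.20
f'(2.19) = 0.26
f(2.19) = -0.30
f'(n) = (1.84*n + 1.02)/(-2.31*n^3 - 2.75*n^2 + 4.43*n - 0.31) + (0.92*n^2 + 1.02*n + 1.82)*(6.93*n^2 + 5.5*n - 4.43)/(-2.31*n^3 - 2.75*n^2 + 4.43*n - 0.31)^2 = (2.1252*n^4 + 4.7124*n^3 + 19.4932*n^2 + 9.4396*n - 8.3788)/(5.3361*n^6 + 12.705*n^5 - 12.9041*n^4 - 22.9328*n^3 + 21.3299*n^2 - 2.7466*n + 0.0961)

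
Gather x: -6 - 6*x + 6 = -6*x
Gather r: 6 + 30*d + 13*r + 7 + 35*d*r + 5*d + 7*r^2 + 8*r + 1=35*d + 7*r^2 + r*(35*d + 21) + 14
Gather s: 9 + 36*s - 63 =36*s - 54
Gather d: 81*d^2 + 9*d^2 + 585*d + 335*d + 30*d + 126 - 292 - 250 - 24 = 90*d^2 + 950*d - 440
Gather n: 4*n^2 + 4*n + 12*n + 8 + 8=4*n^2 + 16*n + 16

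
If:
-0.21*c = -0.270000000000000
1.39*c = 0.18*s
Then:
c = 1.29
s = 9.93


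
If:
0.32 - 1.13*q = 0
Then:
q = 0.28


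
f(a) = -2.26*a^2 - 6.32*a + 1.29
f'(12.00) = -60.56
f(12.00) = -399.99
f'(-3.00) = 7.24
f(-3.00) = -0.09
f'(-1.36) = -0.17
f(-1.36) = 5.71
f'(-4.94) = 16.01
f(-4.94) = -22.64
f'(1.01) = -10.89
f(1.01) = -7.40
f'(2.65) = -18.30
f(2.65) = -31.33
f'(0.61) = -9.08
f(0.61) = -3.41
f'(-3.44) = 9.23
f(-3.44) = -3.71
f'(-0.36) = -4.69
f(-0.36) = 3.27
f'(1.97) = -15.22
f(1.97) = -19.93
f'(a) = -4.52*a - 6.32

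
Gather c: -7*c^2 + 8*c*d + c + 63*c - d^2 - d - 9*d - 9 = -7*c^2 + c*(8*d + 64) - d^2 - 10*d - 9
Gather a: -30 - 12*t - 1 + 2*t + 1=-10*t - 30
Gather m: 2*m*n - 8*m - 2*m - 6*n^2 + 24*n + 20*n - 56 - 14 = m*(2*n - 10) - 6*n^2 + 44*n - 70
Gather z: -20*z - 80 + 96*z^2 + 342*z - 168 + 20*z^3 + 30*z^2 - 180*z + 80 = 20*z^3 + 126*z^2 + 142*z - 168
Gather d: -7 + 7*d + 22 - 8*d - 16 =-d - 1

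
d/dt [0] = 0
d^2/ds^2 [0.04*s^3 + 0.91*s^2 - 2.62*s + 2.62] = 0.24*s + 1.82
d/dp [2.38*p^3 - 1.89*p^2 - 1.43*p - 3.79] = 7.14*p^2 - 3.78*p - 1.43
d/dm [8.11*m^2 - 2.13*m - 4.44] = 16.22*m - 2.13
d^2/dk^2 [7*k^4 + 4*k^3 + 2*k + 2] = 12*k*(7*k + 2)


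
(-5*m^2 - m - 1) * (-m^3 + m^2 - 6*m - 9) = 5*m^5 - 4*m^4 + 30*m^3 + 50*m^2 + 15*m + 9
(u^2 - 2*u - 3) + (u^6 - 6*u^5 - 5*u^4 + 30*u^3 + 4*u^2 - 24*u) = u^6 - 6*u^5 - 5*u^4 + 30*u^3 + 5*u^2 - 26*u - 3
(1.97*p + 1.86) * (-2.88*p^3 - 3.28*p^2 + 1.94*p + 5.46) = -5.6736*p^4 - 11.8184*p^3 - 2.279*p^2 + 14.3646*p + 10.1556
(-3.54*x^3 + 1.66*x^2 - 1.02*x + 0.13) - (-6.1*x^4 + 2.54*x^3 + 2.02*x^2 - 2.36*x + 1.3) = 6.1*x^4 - 6.08*x^3 - 0.36*x^2 + 1.34*x - 1.17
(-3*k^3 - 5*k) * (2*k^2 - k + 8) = -6*k^5 + 3*k^4 - 34*k^3 + 5*k^2 - 40*k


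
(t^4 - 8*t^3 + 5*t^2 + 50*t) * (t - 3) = t^5 - 11*t^4 + 29*t^3 + 35*t^2 - 150*t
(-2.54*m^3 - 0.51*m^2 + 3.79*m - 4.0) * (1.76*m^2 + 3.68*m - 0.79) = -4.4704*m^5 - 10.2448*m^4 + 6.8002*m^3 + 7.3101*m^2 - 17.7141*m + 3.16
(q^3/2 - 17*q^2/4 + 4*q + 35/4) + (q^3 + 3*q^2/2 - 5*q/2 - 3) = 3*q^3/2 - 11*q^2/4 + 3*q/2 + 23/4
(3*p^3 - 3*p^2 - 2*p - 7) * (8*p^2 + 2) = 24*p^5 - 24*p^4 - 10*p^3 - 62*p^2 - 4*p - 14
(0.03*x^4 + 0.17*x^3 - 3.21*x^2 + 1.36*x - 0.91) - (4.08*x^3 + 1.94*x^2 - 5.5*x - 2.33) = 0.03*x^4 - 3.91*x^3 - 5.15*x^2 + 6.86*x + 1.42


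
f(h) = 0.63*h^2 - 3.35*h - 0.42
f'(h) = 1.26*h - 3.35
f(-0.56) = 1.65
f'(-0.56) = -4.06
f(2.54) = -4.86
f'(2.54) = -0.15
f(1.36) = -3.81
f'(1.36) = -1.64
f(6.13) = 2.72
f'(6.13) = 4.37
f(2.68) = -4.87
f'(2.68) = 0.03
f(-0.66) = 2.07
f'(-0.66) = -4.18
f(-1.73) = 7.26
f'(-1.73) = -5.53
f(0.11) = -0.78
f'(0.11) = -3.21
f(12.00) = 50.10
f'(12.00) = 11.77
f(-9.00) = 80.76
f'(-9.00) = -14.69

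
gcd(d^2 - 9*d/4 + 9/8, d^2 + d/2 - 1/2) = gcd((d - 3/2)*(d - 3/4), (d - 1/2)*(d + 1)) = 1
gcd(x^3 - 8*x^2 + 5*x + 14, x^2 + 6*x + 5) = x + 1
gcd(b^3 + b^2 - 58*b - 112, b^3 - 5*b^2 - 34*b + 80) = b - 8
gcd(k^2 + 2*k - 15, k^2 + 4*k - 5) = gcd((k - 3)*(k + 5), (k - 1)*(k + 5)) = k + 5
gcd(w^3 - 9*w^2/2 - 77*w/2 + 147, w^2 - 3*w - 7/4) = w - 7/2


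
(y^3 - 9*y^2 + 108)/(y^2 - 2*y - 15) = (y^2 - 12*y + 36)/(y - 5)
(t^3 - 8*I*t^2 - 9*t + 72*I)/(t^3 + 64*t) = (t^2 - 9)/(t*(t + 8*I))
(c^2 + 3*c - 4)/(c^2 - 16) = (c - 1)/(c - 4)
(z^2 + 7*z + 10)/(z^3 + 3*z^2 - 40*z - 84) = (z + 5)/(z^2 + z - 42)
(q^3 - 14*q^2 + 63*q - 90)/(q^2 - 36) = (q^2 - 8*q + 15)/(q + 6)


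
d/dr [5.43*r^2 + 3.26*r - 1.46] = 10.86*r + 3.26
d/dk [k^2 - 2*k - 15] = 2*k - 2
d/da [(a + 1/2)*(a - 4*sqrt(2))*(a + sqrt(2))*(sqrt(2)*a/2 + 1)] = 2*sqrt(2)*a^3 - 6*a^2 + 3*sqrt(2)*a^2/4 - 14*sqrt(2)*a - 2*a - 8 - 7*sqrt(2)/2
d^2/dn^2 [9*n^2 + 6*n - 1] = 18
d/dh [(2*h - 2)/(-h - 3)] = -8/(h + 3)^2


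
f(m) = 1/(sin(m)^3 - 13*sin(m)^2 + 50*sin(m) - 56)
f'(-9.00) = 0.01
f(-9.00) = -0.01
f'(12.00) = -0.00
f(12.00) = -0.01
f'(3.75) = 0.01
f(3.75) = -0.01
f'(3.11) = 0.02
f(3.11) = -0.02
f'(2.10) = 0.03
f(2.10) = -0.05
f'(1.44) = -0.01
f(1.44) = -0.05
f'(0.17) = -0.02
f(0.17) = -0.02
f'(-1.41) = -0.00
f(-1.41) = -0.01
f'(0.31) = -0.02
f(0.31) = -0.02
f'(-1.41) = -0.00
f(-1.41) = -0.01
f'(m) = (-3*sin(m)^2*cos(m) + 26*sin(m)*cos(m) - 50*cos(m))/(sin(m)^3 - 13*sin(m)^2 + 50*sin(m) - 56)^2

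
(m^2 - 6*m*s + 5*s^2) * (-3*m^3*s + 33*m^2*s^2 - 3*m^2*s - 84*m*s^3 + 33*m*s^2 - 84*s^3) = -3*m^5*s + 51*m^4*s^2 - 3*m^4*s - 297*m^3*s^3 + 51*m^3*s^2 + 669*m^2*s^4 - 297*m^2*s^3 - 420*m*s^5 + 669*m*s^4 - 420*s^5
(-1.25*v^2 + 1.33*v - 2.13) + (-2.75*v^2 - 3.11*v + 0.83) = -4.0*v^2 - 1.78*v - 1.3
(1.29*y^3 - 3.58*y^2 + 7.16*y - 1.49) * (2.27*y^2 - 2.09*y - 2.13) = 2.9283*y^5 - 10.8227*y^4 + 20.9877*y^3 - 10.7213*y^2 - 12.1367*y + 3.1737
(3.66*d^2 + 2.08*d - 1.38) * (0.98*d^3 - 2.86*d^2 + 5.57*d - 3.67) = 3.5868*d^5 - 8.4292*d^4 + 13.085*d^3 + 2.1002*d^2 - 15.3202*d + 5.0646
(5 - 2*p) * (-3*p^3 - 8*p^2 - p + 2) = 6*p^4 + p^3 - 38*p^2 - 9*p + 10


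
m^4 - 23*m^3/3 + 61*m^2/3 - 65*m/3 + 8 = (m - 3)*(m - 8/3)*(m - 1)^2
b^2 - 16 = (b - 4)*(b + 4)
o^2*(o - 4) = o^3 - 4*o^2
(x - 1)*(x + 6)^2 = x^3 + 11*x^2 + 24*x - 36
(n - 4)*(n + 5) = n^2 + n - 20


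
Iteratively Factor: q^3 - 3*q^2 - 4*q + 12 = (q - 2)*(q^2 - q - 6) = (q - 2)*(q + 2)*(q - 3)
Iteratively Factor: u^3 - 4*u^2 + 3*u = (u - 1)*(u^2 - 3*u) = u*(u - 1)*(u - 3)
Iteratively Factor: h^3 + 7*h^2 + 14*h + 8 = (h + 1)*(h^2 + 6*h + 8) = (h + 1)*(h + 4)*(h + 2)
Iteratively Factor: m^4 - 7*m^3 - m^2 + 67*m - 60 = (m + 3)*(m^3 - 10*m^2 + 29*m - 20) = (m - 5)*(m + 3)*(m^2 - 5*m + 4) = (m - 5)*(m - 4)*(m + 3)*(m - 1)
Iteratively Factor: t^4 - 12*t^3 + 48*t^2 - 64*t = (t - 4)*(t^3 - 8*t^2 + 16*t) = (t - 4)^2*(t^2 - 4*t) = t*(t - 4)^2*(t - 4)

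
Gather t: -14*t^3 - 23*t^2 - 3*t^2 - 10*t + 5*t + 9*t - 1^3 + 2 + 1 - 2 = -14*t^3 - 26*t^2 + 4*t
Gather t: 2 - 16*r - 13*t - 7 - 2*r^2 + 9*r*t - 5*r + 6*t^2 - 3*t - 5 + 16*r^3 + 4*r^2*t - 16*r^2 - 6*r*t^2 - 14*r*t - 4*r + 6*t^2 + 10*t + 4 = 16*r^3 - 18*r^2 - 25*r + t^2*(12 - 6*r) + t*(4*r^2 - 5*r - 6) - 6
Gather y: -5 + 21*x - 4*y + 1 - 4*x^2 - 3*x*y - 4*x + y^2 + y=-4*x^2 + 17*x + y^2 + y*(-3*x - 3) - 4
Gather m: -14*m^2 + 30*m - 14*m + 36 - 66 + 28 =-14*m^2 + 16*m - 2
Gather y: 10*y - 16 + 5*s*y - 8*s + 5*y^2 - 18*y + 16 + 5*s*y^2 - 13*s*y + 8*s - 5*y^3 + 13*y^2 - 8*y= -5*y^3 + y^2*(5*s + 18) + y*(-8*s - 16)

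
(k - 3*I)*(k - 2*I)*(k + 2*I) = k^3 - 3*I*k^2 + 4*k - 12*I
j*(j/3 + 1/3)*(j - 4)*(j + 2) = j^4/3 - j^3/3 - 10*j^2/3 - 8*j/3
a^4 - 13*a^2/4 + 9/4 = (a - 3/2)*(a - 1)*(a + 1)*(a + 3/2)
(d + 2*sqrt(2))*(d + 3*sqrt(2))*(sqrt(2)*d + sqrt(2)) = sqrt(2)*d^3 + sqrt(2)*d^2 + 10*d^2 + 10*d + 12*sqrt(2)*d + 12*sqrt(2)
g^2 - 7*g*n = g*(g - 7*n)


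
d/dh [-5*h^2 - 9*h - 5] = -10*h - 9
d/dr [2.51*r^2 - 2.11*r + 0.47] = 5.02*r - 2.11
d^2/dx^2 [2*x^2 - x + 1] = 4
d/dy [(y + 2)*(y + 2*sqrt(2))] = 2*y + 2 + 2*sqrt(2)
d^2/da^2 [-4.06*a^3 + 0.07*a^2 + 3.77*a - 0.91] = 0.14 - 24.36*a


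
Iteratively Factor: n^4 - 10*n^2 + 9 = (n + 3)*(n^3 - 3*n^2 - n + 3) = (n - 1)*(n + 3)*(n^2 - 2*n - 3) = (n - 1)*(n + 1)*(n + 3)*(n - 3)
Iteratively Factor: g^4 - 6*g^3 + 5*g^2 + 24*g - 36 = (g - 3)*(g^3 - 3*g^2 - 4*g + 12) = (g - 3)*(g - 2)*(g^2 - g - 6) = (g - 3)*(g - 2)*(g + 2)*(g - 3)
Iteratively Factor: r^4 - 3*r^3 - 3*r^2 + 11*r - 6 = (r + 2)*(r^3 - 5*r^2 + 7*r - 3) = (r - 1)*(r + 2)*(r^2 - 4*r + 3) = (r - 3)*(r - 1)*(r + 2)*(r - 1)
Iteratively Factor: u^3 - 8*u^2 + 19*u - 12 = (u - 3)*(u^2 - 5*u + 4) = (u - 4)*(u - 3)*(u - 1)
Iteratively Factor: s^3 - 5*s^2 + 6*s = (s - 3)*(s^2 - 2*s) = (s - 3)*(s - 2)*(s)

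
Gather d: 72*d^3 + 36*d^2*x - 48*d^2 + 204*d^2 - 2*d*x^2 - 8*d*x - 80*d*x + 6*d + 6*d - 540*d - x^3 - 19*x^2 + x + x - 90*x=72*d^3 + d^2*(36*x + 156) + d*(-2*x^2 - 88*x - 528) - x^3 - 19*x^2 - 88*x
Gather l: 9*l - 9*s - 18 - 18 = 9*l - 9*s - 36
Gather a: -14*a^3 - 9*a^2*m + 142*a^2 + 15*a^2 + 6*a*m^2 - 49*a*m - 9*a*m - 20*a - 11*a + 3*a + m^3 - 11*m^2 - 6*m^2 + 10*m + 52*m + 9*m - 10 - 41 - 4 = -14*a^3 + a^2*(157 - 9*m) + a*(6*m^2 - 58*m - 28) + m^3 - 17*m^2 + 71*m - 55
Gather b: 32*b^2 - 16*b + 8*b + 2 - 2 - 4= 32*b^2 - 8*b - 4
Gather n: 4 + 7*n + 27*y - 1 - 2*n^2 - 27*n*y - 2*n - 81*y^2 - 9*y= -2*n^2 + n*(5 - 27*y) - 81*y^2 + 18*y + 3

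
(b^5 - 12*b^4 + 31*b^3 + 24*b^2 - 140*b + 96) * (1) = b^5 - 12*b^4 + 31*b^3 + 24*b^2 - 140*b + 96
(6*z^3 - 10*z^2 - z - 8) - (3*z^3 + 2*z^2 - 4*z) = 3*z^3 - 12*z^2 + 3*z - 8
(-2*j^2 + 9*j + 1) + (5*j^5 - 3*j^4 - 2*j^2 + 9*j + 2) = 5*j^5 - 3*j^4 - 4*j^2 + 18*j + 3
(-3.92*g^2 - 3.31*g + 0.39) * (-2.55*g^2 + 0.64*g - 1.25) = 9.996*g^4 + 5.9317*g^3 + 1.7871*g^2 + 4.3871*g - 0.4875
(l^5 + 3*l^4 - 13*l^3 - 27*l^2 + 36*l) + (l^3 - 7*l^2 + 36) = l^5 + 3*l^4 - 12*l^3 - 34*l^2 + 36*l + 36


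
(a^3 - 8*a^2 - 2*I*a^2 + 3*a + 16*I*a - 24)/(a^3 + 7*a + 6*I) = (a - 8)/(a + 2*I)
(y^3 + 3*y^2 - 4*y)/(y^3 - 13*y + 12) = y/(y - 3)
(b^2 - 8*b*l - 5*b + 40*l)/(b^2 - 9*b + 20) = (b - 8*l)/(b - 4)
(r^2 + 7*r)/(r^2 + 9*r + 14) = r/(r + 2)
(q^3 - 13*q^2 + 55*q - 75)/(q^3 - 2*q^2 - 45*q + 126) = (q^2 - 10*q + 25)/(q^2 + q - 42)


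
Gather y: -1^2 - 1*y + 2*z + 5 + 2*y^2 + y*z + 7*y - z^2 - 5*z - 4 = 2*y^2 + y*(z + 6) - z^2 - 3*z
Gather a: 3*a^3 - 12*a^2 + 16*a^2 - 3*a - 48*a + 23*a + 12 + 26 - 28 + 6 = 3*a^3 + 4*a^2 - 28*a + 16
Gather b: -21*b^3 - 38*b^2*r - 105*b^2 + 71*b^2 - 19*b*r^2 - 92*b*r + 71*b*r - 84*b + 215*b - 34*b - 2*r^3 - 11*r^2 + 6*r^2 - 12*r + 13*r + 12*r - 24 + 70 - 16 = -21*b^3 + b^2*(-38*r - 34) + b*(-19*r^2 - 21*r + 97) - 2*r^3 - 5*r^2 + 13*r + 30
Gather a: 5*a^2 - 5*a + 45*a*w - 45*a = 5*a^2 + a*(45*w - 50)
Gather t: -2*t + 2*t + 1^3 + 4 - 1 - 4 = 0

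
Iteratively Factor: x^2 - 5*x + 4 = (x - 1)*(x - 4)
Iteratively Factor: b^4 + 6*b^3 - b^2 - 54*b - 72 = (b - 3)*(b^3 + 9*b^2 + 26*b + 24) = (b - 3)*(b + 2)*(b^2 + 7*b + 12) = (b - 3)*(b + 2)*(b + 3)*(b + 4)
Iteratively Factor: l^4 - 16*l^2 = (l - 4)*(l^3 + 4*l^2) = l*(l - 4)*(l^2 + 4*l) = l*(l - 4)*(l + 4)*(l)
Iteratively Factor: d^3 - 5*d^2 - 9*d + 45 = (d - 3)*(d^2 - 2*d - 15) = (d - 5)*(d - 3)*(d + 3)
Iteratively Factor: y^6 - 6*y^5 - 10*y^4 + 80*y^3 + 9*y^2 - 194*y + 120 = (y - 5)*(y^5 - y^4 - 15*y^3 + 5*y^2 + 34*y - 24) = (y - 5)*(y - 1)*(y^4 - 15*y^2 - 10*y + 24) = (y - 5)*(y - 4)*(y - 1)*(y^3 + 4*y^2 + y - 6) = (y - 5)*(y - 4)*(y - 1)^2*(y^2 + 5*y + 6) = (y - 5)*(y - 4)*(y - 1)^2*(y + 2)*(y + 3)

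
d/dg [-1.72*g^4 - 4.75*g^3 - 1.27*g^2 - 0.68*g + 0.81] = -6.88*g^3 - 14.25*g^2 - 2.54*g - 0.68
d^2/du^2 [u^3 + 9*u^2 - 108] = 6*u + 18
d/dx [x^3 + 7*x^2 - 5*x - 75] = 3*x^2 + 14*x - 5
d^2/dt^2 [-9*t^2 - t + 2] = -18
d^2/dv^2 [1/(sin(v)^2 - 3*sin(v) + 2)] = (-4*sin(v)^3 + 5*sin(v)^2 + 10*sin(v) - 14)/((sin(v) - 2)^3*(sin(v) - 1)^2)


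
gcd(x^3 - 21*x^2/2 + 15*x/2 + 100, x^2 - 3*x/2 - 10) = x + 5/2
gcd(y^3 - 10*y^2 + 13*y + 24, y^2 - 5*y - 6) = y + 1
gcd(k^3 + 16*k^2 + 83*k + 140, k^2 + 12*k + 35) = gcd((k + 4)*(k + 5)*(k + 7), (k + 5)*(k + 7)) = k^2 + 12*k + 35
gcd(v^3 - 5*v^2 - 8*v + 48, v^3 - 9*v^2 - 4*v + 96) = v^2 - v - 12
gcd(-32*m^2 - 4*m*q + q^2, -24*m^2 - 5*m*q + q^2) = -8*m + q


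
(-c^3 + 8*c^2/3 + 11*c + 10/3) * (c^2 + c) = -c^5 + 5*c^4/3 + 41*c^3/3 + 43*c^2/3 + 10*c/3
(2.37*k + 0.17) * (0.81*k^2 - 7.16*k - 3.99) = 1.9197*k^3 - 16.8315*k^2 - 10.6735*k - 0.6783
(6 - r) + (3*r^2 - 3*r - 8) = 3*r^2 - 4*r - 2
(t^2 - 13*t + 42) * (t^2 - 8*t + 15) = t^4 - 21*t^3 + 161*t^2 - 531*t + 630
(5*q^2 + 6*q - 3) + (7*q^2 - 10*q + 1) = 12*q^2 - 4*q - 2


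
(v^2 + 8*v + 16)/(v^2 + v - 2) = (v^2 + 8*v + 16)/(v^2 + v - 2)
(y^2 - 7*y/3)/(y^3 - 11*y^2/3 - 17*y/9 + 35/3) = 3*y/(3*y^2 - 4*y - 15)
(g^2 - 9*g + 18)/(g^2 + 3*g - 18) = (g - 6)/(g + 6)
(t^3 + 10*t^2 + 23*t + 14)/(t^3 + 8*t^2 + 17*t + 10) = (t + 7)/(t + 5)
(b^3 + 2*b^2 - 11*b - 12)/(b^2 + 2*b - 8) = (b^2 - 2*b - 3)/(b - 2)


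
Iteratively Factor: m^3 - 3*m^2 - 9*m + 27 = (m - 3)*(m^2 - 9) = (m - 3)*(m + 3)*(m - 3)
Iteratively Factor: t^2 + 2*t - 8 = (t + 4)*(t - 2)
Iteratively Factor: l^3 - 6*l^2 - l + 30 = (l - 3)*(l^2 - 3*l - 10) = (l - 5)*(l - 3)*(l + 2)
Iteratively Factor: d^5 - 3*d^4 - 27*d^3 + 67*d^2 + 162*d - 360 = (d - 2)*(d^4 - d^3 - 29*d^2 + 9*d + 180) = (d - 2)*(d + 3)*(d^3 - 4*d^2 - 17*d + 60) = (d - 3)*(d - 2)*(d + 3)*(d^2 - d - 20) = (d - 5)*(d - 3)*(d - 2)*(d + 3)*(d + 4)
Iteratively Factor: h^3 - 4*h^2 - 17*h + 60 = (h - 3)*(h^2 - h - 20) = (h - 3)*(h + 4)*(h - 5)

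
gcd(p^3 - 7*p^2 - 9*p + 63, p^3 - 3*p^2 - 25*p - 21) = p^2 - 4*p - 21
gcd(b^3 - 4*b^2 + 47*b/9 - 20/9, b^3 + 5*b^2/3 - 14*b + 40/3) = b - 4/3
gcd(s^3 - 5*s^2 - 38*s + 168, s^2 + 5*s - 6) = s + 6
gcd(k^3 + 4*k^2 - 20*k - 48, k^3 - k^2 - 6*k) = k + 2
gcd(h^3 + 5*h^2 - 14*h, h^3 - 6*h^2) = h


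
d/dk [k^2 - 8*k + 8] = 2*k - 8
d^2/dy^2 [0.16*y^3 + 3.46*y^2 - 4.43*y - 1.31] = 0.96*y + 6.92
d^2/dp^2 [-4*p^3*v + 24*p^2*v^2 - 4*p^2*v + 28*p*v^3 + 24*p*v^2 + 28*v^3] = 8*v*(-3*p + 6*v - 1)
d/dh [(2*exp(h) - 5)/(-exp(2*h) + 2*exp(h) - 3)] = 2*(-(1 - exp(h))*(2*exp(h) - 5) - exp(2*h) + 2*exp(h) - 3)*exp(h)/(exp(2*h) - 2*exp(h) + 3)^2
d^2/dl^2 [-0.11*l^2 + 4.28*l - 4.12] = -0.220000000000000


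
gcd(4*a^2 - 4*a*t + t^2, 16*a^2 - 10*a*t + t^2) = -2*a + t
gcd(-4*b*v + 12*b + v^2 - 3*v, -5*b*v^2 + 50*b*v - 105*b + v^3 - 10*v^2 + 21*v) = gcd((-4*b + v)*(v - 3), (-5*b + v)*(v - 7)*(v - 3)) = v - 3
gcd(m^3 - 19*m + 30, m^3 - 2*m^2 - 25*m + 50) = m^2 + 3*m - 10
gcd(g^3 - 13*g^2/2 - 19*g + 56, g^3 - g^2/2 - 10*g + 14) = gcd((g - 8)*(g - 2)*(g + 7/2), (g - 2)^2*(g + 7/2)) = g^2 + 3*g/2 - 7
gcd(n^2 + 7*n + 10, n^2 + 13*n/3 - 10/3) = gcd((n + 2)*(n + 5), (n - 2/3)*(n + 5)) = n + 5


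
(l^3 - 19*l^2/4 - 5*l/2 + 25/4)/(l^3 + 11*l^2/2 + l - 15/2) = (4*l^2 - 15*l - 25)/(2*(2*l^2 + 13*l + 15))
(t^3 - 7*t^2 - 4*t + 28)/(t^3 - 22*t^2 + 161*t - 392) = (t^2 - 4)/(t^2 - 15*t + 56)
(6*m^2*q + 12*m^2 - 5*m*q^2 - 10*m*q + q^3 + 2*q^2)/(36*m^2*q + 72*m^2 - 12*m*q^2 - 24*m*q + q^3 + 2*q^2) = (6*m^2 - 5*m*q + q^2)/(36*m^2 - 12*m*q + q^2)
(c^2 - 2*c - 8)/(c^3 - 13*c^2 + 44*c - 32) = (c + 2)/(c^2 - 9*c + 8)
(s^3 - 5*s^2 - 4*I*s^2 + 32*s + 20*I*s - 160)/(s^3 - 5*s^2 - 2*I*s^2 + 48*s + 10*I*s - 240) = (s + 4*I)/(s + 6*I)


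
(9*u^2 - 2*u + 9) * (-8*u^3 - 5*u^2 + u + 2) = -72*u^5 - 29*u^4 - 53*u^3 - 29*u^2 + 5*u + 18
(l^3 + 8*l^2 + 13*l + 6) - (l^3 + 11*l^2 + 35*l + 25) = -3*l^2 - 22*l - 19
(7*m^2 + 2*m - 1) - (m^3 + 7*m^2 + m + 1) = -m^3 + m - 2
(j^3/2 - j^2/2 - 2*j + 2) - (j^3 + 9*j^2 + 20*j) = -j^3/2 - 19*j^2/2 - 22*j + 2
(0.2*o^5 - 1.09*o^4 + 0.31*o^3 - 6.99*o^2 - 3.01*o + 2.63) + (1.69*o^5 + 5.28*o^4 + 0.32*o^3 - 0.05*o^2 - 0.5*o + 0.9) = 1.89*o^5 + 4.19*o^4 + 0.63*o^3 - 7.04*o^2 - 3.51*o + 3.53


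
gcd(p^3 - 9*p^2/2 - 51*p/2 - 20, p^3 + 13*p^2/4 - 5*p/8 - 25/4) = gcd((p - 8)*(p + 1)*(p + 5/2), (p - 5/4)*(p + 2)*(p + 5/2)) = p + 5/2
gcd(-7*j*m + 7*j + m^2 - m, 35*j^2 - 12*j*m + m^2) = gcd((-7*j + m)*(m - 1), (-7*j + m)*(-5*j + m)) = 7*j - m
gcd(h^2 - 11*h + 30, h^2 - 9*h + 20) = h - 5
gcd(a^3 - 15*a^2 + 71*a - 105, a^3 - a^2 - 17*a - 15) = a - 5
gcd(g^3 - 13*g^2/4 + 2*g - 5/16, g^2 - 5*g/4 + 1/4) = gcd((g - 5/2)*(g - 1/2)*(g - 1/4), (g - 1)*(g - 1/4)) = g - 1/4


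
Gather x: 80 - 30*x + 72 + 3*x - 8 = 144 - 27*x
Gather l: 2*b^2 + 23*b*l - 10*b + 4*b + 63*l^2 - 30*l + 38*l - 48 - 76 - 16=2*b^2 - 6*b + 63*l^2 + l*(23*b + 8) - 140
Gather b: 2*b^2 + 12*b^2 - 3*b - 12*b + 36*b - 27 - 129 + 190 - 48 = 14*b^2 + 21*b - 14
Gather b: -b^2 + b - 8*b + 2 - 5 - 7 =-b^2 - 7*b - 10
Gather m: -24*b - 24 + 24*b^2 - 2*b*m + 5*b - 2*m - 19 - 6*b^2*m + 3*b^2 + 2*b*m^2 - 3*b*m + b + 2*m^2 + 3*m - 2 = 27*b^2 - 18*b + m^2*(2*b + 2) + m*(-6*b^2 - 5*b + 1) - 45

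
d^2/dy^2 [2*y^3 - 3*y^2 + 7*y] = 12*y - 6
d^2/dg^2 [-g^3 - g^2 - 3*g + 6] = -6*g - 2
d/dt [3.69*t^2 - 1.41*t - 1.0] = 7.38*t - 1.41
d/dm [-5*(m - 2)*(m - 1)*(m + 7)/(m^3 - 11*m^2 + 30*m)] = 5*(15*m^4 - 98*m^3 + 131*m^2 - 308*m + 420)/(m^2*(m^4 - 22*m^3 + 181*m^2 - 660*m + 900))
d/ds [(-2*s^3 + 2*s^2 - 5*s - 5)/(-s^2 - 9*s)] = (2*s^4 + 36*s^3 - 23*s^2 - 10*s - 45)/(s^2*(s^2 + 18*s + 81))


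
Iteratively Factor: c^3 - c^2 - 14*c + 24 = (c - 2)*(c^2 + c - 12) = (c - 3)*(c - 2)*(c + 4)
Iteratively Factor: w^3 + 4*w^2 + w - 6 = (w + 2)*(w^2 + 2*w - 3) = (w - 1)*(w + 2)*(w + 3)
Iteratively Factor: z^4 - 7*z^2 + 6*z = (z - 2)*(z^3 + 2*z^2 - 3*z) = (z - 2)*(z + 3)*(z^2 - z) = (z - 2)*(z - 1)*(z + 3)*(z)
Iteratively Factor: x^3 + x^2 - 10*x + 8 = (x + 4)*(x^2 - 3*x + 2) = (x - 1)*(x + 4)*(x - 2)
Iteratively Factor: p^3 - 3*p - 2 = (p - 2)*(p^2 + 2*p + 1) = (p - 2)*(p + 1)*(p + 1)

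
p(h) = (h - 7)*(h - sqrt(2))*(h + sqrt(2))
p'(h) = (h - 7)*(h - sqrt(2)) + (h - 7)*(h + sqrt(2)) + (h - sqrt(2))*(h + sqrt(2))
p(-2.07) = -20.72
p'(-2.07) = 39.83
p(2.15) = -12.72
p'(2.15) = -18.23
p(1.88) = -7.86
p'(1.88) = -17.72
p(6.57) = -17.70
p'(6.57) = 35.51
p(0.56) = 10.86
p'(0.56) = -8.90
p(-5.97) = -436.32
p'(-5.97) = 188.50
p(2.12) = -12.17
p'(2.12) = -18.20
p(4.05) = -42.49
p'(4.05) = -9.49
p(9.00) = 158.00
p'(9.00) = 115.00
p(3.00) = -28.00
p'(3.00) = -17.00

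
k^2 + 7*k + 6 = (k + 1)*(k + 6)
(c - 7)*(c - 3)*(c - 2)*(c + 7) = c^4 - 5*c^3 - 43*c^2 + 245*c - 294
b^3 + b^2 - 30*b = b*(b - 5)*(b + 6)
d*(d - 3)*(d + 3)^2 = d^4 + 3*d^3 - 9*d^2 - 27*d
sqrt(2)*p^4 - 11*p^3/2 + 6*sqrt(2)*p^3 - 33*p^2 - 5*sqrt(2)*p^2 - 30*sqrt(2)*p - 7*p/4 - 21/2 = (p + 6)*(p - 7*sqrt(2)/2)*(p + sqrt(2)/2)*(sqrt(2)*p + 1/2)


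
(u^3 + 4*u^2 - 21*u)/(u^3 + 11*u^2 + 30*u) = (u^2 + 4*u - 21)/(u^2 + 11*u + 30)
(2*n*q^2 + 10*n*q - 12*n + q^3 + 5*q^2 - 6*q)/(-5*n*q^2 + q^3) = (-2*n*q^2 - 10*n*q + 12*n - q^3 - 5*q^2 + 6*q)/(q^2*(5*n - q))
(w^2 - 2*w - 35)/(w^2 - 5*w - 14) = (w + 5)/(w + 2)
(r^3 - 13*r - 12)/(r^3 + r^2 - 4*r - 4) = (r^2 - r - 12)/(r^2 - 4)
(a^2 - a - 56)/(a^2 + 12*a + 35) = (a - 8)/(a + 5)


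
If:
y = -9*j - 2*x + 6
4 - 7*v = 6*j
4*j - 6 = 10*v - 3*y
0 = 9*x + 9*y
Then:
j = 208/277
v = -20/277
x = -210/277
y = 210/277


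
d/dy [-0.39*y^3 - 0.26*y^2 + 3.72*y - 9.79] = -1.17*y^2 - 0.52*y + 3.72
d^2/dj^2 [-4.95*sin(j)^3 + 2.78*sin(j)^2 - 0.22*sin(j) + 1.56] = 3.9325*sin(j) - 11.1375*sin(3*j) + 5.56*cos(2*j)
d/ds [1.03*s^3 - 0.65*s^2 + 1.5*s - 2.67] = 3.09*s^2 - 1.3*s + 1.5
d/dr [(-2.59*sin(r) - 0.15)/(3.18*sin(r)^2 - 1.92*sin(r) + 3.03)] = (8.2362*sin(r)^2 + 0.954*sin(r) - 8.1357)*cos(r)/(10.1124*sin(r)^4 - 12.2112*sin(r)^3 + 22.9572*sin(r)^2 - 11.6352*sin(r) + 9.1809)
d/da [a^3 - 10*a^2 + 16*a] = 3*a^2 - 20*a + 16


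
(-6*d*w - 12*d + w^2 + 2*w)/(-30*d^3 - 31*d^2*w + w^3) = (w + 2)/(5*d^2 + 6*d*w + w^2)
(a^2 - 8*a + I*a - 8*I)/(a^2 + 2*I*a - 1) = (a - 8)/(a + I)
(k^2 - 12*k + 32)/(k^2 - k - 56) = (k - 4)/(k + 7)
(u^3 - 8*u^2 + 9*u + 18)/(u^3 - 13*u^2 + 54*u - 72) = (u + 1)/(u - 4)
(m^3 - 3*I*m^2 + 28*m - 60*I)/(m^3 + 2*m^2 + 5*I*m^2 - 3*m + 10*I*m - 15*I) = (m^2 - 8*I*m - 12)/(m^2 + 2*m - 3)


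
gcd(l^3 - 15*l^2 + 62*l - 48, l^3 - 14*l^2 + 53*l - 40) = l^2 - 9*l + 8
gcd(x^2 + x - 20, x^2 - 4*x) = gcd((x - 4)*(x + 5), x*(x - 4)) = x - 4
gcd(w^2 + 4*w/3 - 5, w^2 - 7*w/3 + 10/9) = w - 5/3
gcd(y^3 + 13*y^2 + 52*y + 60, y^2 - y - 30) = y + 5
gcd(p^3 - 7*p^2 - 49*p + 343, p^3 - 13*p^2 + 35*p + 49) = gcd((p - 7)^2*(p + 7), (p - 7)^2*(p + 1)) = p^2 - 14*p + 49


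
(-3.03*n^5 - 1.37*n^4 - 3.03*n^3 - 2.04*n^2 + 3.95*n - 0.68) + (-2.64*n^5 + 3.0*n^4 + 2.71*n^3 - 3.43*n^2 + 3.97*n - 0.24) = -5.67*n^5 + 1.63*n^4 - 0.32*n^3 - 5.47*n^2 + 7.92*n - 0.92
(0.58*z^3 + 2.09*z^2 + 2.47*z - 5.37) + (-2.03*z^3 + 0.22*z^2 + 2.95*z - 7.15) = -1.45*z^3 + 2.31*z^2 + 5.42*z - 12.52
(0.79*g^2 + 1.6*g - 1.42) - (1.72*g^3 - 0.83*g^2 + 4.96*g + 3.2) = -1.72*g^3 + 1.62*g^2 - 3.36*g - 4.62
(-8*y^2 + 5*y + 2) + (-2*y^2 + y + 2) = -10*y^2 + 6*y + 4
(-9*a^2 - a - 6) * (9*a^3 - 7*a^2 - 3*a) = -81*a^5 + 54*a^4 - 20*a^3 + 45*a^2 + 18*a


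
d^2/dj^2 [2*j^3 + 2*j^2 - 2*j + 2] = 12*j + 4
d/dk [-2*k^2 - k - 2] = -4*k - 1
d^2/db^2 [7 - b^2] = -2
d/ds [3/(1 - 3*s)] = 9/(3*s - 1)^2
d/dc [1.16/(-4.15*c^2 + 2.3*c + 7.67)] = (9.628*c - 2.668)/(-4.15*c^2 + 2.3*c + 7.67)^2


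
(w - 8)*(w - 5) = w^2 - 13*w + 40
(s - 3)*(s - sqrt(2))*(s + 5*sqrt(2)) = s^3 - 3*s^2 + 4*sqrt(2)*s^2 - 12*sqrt(2)*s - 10*s + 30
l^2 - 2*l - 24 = (l - 6)*(l + 4)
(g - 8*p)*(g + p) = g^2 - 7*g*p - 8*p^2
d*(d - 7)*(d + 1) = d^3 - 6*d^2 - 7*d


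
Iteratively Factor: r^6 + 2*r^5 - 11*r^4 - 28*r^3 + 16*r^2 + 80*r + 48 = (r + 1)*(r^5 + r^4 - 12*r^3 - 16*r^2 + 32*r + 48) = (r + 1)*(r + 2)*(r^4 - r^3 - 10*r^2 + 4*r + 24) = (r - 3)*(r + 1)*(r + 2)*(r^3 + 2*r^2 - 4*r - 8) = (r - 3)*(r + 1)*(r + 2)^2*(r^2 - 4) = (r - 3)*(r + 1)*(r + 2)^3*(r - 2)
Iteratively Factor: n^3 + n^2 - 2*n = (n + 2)*(n^2 - n) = (n - 1)*(n + 2)*(n)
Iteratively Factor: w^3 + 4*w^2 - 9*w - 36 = (w - 3)*(w^2 + 7*w + 12) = (w - 3)*(w + 4)*(w + 3)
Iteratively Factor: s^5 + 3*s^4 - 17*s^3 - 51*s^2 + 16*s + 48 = (s + 4)*(s^4 - s^3 - 13*s^2 + s + 12) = (s + 1)*(s + 4)*(s^3 - 2*s^2 - 11*s + 12) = (s - 4)*(s + 1)*(s + 4)*(s^2 + 2*s - 3) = (s - 4)*(s - 1)*(s + 1)*(s + 4)*(s + 3)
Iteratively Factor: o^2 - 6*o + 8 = (o - 2)*(o - 4)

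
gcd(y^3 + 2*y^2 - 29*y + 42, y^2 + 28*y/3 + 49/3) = y + 7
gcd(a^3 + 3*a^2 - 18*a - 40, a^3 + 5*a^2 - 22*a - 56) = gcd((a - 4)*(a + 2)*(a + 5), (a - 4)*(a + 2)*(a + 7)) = a^2 - 2*a - 8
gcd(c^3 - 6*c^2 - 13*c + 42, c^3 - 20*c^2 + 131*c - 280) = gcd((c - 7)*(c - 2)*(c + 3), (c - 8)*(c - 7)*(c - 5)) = c - 7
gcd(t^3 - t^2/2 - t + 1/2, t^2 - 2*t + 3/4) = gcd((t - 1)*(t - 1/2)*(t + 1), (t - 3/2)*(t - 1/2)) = t - 1/2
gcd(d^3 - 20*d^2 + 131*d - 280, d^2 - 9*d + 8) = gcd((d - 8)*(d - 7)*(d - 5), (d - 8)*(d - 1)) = d - 8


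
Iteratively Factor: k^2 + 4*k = (k + 4)*(k)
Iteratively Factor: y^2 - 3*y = (y - 3)*(y)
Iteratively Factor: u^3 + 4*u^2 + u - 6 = (u + 2)*(u^2 + 2*u - 3) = (u - 1)*(u + 2)*(u + 3)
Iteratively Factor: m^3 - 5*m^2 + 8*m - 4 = (m - 1)*(m^2 - 4*m + 4) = (m - 2)*(m - 1)*(m - 2)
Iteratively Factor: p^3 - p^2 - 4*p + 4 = (p + 2)*(p^2 - 3*p + 2) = (p - 1)*(p + 2)*(p - 2)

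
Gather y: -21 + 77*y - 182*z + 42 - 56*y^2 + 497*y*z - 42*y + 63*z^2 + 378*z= -56*y^2 + y*(497*z + 35) + 63*z^2 + 196*z + 21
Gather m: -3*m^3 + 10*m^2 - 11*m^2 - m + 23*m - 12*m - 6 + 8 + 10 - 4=-3*m^3 - m^2 + 10*m + 8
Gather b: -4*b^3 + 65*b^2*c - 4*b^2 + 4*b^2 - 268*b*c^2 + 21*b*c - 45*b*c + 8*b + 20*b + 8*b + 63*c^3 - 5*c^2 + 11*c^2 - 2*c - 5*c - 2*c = -4*b^3 + 65*b^2*c + b*(-268*c^2 - 24*c + 36) + 63*c^3 + 6*c^2 - 9*c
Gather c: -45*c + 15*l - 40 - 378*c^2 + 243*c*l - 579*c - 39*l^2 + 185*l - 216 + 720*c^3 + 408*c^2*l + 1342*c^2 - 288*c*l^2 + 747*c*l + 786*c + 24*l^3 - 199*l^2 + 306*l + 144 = 720*c^3 + c^2*(408*l + 964) + c*(-288*l^2 + 990*l + 162) + 24*l^3 - 238*l^2 + 506*l - 112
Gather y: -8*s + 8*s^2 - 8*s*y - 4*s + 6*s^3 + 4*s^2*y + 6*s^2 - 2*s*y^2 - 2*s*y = 6*s^3 + 14*s^2 - 2*s*y^2 - 12*s + y*(4*s^2 - 10*s)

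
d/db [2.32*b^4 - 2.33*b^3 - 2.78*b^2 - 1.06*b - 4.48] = 9.28*b^3 - 6.99*b^2 - 5.56*b - 1.06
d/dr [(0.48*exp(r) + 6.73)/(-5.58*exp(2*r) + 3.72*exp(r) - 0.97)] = (2.6784*exp(2*r) + 75.1068*exp(r) - 25.5012)*exp(r)/(31.1364*exp(4*r) - 41.5152*exp(3*r) + 24.6636*exp(2*r) - 7.2168*exp(r) + 0.9409)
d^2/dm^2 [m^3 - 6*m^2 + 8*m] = 6*m - 12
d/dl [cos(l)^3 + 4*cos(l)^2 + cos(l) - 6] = (3*sin(l)^2 - 8*cos(l) - 4)*sin(l)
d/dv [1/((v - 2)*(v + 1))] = (1 - 2*v)/(v^4 - 2*v^3 - 3*v^2 + 4*v + 4)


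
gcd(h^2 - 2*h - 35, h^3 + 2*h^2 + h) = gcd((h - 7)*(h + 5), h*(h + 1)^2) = 1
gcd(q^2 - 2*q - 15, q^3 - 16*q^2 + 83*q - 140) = q - 5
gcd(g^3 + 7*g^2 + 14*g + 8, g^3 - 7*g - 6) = g^2 + 3*g + 2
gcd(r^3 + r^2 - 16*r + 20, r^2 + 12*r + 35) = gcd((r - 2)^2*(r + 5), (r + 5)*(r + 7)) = r + 5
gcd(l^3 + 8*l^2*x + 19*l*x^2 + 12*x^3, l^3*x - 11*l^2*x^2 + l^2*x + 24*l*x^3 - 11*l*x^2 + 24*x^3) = 1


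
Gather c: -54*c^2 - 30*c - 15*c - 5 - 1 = -54*c^2 - 45*c - 6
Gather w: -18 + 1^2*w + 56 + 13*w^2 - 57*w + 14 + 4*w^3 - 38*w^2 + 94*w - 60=4*w^3 - 25*w^2 + 38*w - 8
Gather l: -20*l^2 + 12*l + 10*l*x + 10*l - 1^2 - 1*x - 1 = -20*l^2 + l*(10*x + 22) - x - 2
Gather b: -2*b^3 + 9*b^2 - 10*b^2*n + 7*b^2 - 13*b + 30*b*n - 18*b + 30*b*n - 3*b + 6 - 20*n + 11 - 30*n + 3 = -2*b^3 + b^2*(16 - 10*n) + b*(60*n - 34) - 50*n + 20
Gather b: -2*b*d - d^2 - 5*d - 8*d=-2*b*d - d^2 - 13*d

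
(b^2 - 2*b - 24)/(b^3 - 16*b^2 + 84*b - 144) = (b + 4)/(b^2 - 10*b + 24)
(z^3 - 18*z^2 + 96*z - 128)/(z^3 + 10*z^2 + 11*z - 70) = (z^2 - 16*z + 64)/(z^2 + 12*z + 35)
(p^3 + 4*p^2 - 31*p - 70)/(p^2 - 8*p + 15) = (p^2 + 9*p + 14)/(p - 3)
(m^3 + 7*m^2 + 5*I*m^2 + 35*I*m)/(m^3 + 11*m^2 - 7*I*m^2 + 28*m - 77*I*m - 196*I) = m*(m + 5*I)/(m^2 + m*(4 - 7*I) - 28*I)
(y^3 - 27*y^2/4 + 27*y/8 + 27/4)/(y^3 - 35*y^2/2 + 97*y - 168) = (8*y^2 - 6*y - 9)/(4*(2*y^2 - 23*y + 56))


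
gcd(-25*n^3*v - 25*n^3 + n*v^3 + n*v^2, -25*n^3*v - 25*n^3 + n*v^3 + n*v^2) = -25*n^3*v - 25*n^3 + n*v^3 + n*v^2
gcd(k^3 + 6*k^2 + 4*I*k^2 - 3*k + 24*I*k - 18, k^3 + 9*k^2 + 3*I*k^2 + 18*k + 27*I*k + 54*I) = k^2 + k*(6 + 3*I) + 18*I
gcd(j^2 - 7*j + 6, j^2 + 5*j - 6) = j - 1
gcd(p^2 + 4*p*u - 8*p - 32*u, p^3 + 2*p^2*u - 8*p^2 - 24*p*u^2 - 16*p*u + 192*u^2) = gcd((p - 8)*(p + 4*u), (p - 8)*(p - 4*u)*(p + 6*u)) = p - 8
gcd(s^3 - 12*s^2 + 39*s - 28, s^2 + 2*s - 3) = s - 1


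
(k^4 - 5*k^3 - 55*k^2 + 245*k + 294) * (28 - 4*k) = -4*k^5 + 48*k^4 + 80*k^3 - 2520*k^2 + 5684*k + 8232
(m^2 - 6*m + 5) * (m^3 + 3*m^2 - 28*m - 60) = m^5 - 3*m^4 - 41*m^3 + 123*m^2 + 220*m - 300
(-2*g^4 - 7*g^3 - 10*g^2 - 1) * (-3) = 6*g^4 + 21*g^3 + 30*g^2 + 3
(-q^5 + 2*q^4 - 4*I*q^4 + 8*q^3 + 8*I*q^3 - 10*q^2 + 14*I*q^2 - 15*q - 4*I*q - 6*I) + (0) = -q^5 + 2*q^4 - 4*I*q^4 + 8*q^3 + 8*I*q^3 - 10*q^2 + 14*I*q^2 - 15*q - 4*I*q - 6*I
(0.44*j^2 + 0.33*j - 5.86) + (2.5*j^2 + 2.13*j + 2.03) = 2.94*j^2 + 2.46*j - 3.83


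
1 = 1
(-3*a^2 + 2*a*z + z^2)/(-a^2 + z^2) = (3*a + z)/(a + z)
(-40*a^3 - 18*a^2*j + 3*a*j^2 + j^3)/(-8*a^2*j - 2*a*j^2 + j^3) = (5*a + j)/j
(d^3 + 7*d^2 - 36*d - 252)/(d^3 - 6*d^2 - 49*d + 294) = (d + 6)/(d - 7)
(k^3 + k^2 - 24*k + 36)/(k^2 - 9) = (k^2 + 4*k - 12)/(k + 3)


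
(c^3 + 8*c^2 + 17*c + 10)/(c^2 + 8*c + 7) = (c^2 + 7*c + 10)/(c + 7)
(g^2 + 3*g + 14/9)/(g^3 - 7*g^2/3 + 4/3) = (g + 7/3)/(g^2 - 3*g + 2)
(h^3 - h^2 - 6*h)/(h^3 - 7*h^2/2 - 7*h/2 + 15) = 2*h/(2*h - 5)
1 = 1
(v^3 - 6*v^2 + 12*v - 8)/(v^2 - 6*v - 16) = (-v^3 + 6*v^2 - 12*v + 8)/(-v^2 + 6*v + 16)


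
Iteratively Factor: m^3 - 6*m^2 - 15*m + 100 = (m + 4)*(m^2 - 10*m + 25) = (m - 5)*(m + 4)*(m - 5)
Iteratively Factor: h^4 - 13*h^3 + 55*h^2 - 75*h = (h - 5)*(h^3 - 8*h^2 + 15*h) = (h - 5)^2*(h^2 - 3*h) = h*(h - 5)^2*(h - 3)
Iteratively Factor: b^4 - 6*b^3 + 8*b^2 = (b - 2)*(b^3 - 4*b^2) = (b - 4)*(b - 2)*(b^2) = b*(b - 4)*(b - 2)*(b)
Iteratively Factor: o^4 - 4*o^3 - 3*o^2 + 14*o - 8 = (o + 2)*(o^3 - 6*o^2 + 9*o - 4) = (o - 1)*(o + 2)*(o^2 - 5*o + 4) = (o - 1)^2*(o + 2)*(o - 4)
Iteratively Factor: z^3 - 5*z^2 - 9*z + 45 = (z - 5)*(z^2 - 9) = (z - 5)*(z - 3)*(z + 3)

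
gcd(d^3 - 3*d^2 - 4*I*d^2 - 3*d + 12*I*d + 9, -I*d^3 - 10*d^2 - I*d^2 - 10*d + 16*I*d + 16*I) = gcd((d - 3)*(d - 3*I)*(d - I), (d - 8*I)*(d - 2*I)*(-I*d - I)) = 1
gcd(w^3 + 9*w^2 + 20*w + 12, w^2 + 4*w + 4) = w + 2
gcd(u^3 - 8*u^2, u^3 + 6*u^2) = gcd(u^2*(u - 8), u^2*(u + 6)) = u^2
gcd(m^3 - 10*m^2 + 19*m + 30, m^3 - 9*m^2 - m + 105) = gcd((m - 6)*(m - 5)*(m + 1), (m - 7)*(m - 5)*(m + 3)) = m - 5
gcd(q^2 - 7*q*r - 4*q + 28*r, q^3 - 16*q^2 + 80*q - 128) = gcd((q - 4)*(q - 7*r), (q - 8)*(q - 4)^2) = q - 4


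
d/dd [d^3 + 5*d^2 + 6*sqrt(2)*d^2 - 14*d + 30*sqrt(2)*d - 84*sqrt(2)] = 3*d^2 + 10*d + 12*sqrt(2)*d - 14 + 30*sqrt(2)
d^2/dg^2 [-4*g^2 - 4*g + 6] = -8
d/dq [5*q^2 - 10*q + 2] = 10*q - 10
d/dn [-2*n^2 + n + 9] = 1 - 4*n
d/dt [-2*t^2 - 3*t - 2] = -4*t - 3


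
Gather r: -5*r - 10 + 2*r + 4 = -3*r - 6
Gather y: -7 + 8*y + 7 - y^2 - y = -y^2 + 7*y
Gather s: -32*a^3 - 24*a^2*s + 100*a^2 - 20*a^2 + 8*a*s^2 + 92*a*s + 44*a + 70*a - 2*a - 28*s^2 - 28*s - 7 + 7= -32*a^3 + 80*a^2 + 112*a + s^2*(8*a - 28) + s*(-24*a^2 + 92*a - 28)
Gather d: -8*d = -8*d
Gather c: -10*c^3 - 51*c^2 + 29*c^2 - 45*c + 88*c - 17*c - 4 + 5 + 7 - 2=-10*c^3 - 22*c^2 + 26*c + 6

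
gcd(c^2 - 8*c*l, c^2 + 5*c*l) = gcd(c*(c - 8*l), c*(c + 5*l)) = c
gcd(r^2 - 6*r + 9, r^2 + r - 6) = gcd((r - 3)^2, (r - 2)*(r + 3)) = 1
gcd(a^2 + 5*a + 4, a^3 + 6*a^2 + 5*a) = a + 1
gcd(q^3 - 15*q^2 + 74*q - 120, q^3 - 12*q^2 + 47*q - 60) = q^2 - 9*q + 20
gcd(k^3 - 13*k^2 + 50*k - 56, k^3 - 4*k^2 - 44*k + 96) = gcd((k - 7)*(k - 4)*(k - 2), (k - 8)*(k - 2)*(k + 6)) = k - 2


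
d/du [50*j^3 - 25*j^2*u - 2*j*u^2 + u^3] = -25*j^2 - 4*j*u + 3*u^2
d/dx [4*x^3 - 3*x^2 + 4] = 6*x*(2*x - 1)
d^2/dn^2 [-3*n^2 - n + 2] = -6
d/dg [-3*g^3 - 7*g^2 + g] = -9*g^2 - 14*g + 1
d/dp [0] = 0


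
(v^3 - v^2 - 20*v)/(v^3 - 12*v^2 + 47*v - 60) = v*(v + 4)/(v^2 - 7*v + 12)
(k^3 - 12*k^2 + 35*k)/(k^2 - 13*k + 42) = k*(k - 5)/(k - 6)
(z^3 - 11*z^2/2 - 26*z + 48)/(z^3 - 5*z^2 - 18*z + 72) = (z^2 - 19*z/2 + 12)/(z^2 - 9*z + 18)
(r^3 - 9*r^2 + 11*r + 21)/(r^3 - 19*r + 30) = (r^2 - 6*r - 7)/(r^2 + 3*r - 10)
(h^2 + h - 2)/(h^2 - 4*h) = (h^2 + h - 2)/(h*(h - 4))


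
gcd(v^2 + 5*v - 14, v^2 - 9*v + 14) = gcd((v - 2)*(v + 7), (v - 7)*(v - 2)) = v - 2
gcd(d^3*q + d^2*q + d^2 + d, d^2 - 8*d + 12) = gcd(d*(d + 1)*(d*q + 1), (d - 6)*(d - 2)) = 1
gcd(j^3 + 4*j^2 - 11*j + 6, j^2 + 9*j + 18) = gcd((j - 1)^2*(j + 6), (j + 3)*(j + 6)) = j + 6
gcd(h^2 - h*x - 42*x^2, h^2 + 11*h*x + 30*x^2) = h + 6*x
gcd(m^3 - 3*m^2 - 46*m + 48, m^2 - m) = m - 1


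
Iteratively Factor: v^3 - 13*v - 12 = (v - 4)*(v^2 + 4*v + 3) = (v - 4)*(v + 3)*(v + 1)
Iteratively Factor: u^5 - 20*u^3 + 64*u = (u + 2)*(u^4 - 2*u^3 - 16*u^2 + 32*u) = (u + 2)*(u + 4)*(u^3 - 6*u^2 + 8*u) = (u - 2)*(u + 2)*(u + 4)*(u^2 - 4*u) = u*(u - 2)*(u + 2)*(u + 4)*(u - 4)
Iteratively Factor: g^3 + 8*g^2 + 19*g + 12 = (g + 3)*(g^2 + 5*g + 4) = (g + 1)*(g + 3)*(g + 4)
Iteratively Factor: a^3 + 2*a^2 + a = (a + 1)*(a^2 + a) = (a + 1)^2*(a)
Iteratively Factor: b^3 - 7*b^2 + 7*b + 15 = (b - 3)*(b^2 - 4*b - 5) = (b - 5)*(b - 3)*(b + 1)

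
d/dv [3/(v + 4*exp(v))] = 3*(-4*exp(v) - 1)/(v + 4*exp(v))^2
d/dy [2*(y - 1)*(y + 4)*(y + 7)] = 6*y^2 + 40*y + 34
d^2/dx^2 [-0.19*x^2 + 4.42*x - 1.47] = -0.380000000000000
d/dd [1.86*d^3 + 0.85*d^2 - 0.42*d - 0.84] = 5.58*d^2 + 1.7*d - 0.42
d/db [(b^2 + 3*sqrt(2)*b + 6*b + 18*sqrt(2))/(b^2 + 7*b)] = (-3*sqrt(2)*b^2 + b^2 - 36*sqrt(2)*b - 126*sqrt(2))/(b^2*(b^2 + 14*b + 49))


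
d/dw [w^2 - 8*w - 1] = 2*w - 8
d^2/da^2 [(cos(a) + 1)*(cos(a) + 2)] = -3*cos(a) - 2*cos(2*a)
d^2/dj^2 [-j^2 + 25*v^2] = -2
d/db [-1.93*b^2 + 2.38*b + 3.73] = 2.38 - 3.86*b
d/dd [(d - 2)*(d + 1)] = 2*d - 1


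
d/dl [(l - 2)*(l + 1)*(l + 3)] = 3*l^2 + 4*l - 5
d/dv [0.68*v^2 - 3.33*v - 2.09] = 1.36*v - 3.33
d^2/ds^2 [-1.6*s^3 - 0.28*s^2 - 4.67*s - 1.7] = -9.6*s - 0.56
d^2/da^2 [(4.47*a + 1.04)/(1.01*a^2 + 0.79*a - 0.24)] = ((2.02*a + 0.79)*(4.04*a + 1.58)*(4.47*a + 1.04) - (27.0882*a + 9.1634)*(1.01*a^2 + 0.79*a - 0.24))/(1.01*a^2 + 0.79*a - 0.24)^3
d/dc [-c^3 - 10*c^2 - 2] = c*(-3*c - 20)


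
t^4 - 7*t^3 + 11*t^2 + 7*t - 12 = (t - 4)*(t - 3)*(t - 1)*(t + 1)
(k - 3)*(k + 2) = k^2 - k - 6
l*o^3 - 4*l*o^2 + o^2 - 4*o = o*(o - 4)*(l*o + 1)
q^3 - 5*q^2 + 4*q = q*(q - 4)*(q - 1)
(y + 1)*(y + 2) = y^2 + 3*y + 2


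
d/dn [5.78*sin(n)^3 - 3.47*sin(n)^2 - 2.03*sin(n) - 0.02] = (17.34*sin(n)^2 - 6.94*sin(n) - 2.03)*cos(n)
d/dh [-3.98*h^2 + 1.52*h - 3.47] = 1.52 - 7.96*h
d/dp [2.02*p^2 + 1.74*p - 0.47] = 4.04*p + 1.74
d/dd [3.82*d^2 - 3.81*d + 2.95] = 7.64*d - 3.81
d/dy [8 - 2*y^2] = -4*y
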